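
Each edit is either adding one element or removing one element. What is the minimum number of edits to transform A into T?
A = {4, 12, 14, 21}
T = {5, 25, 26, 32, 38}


Set A = {4, 12, 14, 21}
Set T = {5, 25, 26, 32, 38}
Elements to remove from A (in A, not in T): {4, 12, 14, 21} → 4 removals
Elements to add to A (in T, not in A): {5, 25, 26, 32, 38} → 5 additions
Total edits = 4 + 5 = 9

9


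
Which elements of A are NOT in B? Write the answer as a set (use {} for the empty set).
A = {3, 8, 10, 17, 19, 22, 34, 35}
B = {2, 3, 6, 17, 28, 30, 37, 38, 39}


Set A = {3, 8, 10, 17, 19, 22, 34, 35}
Set B = {2, 3, 6, 17, 28, 30, 37, 38, 39}
Check each element of A against B:
3 ∈ B, 8 ∉ B (include), 10 ∉ B (include), 17 ∈ B, 19 ∉ B (include), 22 ∉ B (include), 34 ∉ B (include), 35 ∉ B (include)
Elements of A not in B: {8, 10, 19, 22, 34, 35}

{8, 10, 19, 22, 34, 35}


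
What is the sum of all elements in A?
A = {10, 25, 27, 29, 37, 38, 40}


Set A = {10, 25, 27, 29, 37, 38, 40}
Sum = 10 + 25 + 27 + 29 + 37 + 38 + 40 = 206

206


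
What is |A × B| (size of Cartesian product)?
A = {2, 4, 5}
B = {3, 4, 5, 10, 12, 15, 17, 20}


Set A = {2, 4, 5} has 3 elements.
Set B = {3, 4, 5, 10, 12, 15, 17, 20} has 8 elements.
|A × B| = |A| × |B| = 3 × 8 = 24

24


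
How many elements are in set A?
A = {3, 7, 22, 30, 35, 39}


Set A = {3, 7, 22, 30, 35, 39}
Listing elements: 3, 7, 22, 30, 35, 39
Counting: 6 elements
|A| = 6

6


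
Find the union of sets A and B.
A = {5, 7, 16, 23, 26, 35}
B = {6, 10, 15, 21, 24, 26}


Set A = {5, 7, 16, 23, 26, 35}
Set B = {6, 10, 15, 21, 24, 26}
A ∪ B includes all elements in either set.
Elements from A: {5, 7, 16, 23, 26, 35}
Elements from B not already included: {6, 10, 15, 21, 24}
A ∪ B = {5, 6, 7, 10, 15, 16, 21, 23, 24, 26, 35}

{5, 6, 7, 10, 15, 16, 21, 23, 24, 26, 35}


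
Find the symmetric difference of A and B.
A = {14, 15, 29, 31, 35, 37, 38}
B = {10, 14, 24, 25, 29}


Set A = {14, 15, 29, 31, 35, 37, 38}
Set B = {10, 14, 24, 25, 29}
A △ B = (A \ B) ∪ (B \ A)
Elements in A but not B: {15, 31, 35, 37, 38}
Elements in B but not A: {10, 24, 25}
A △ B = {10, 15, 24, 25, 31, 35, 37, 38}

{10, 15, 24, 25, 31, 35, 37, 38}


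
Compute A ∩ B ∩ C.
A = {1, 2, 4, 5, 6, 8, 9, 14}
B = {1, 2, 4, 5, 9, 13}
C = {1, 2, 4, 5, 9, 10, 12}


Set A = {1, 2, 4, 5, 6, 8, 9, 14}
Set B = {1, 2, 4, 5, 9, 13}
Set C = {1, 2, 4, 5, 9, 10, 12}
First, A ∩ B = {1, 2, 4, 5, 9}
Then, (A ∩ B) ∩ C = {1, 2, 4, 5, 9}

{1, 2, 4, 5, 9}


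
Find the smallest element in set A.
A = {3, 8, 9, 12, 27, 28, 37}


Set A = {3, 8, 9, 12, 27, 28, 37}
Elements in ascending order: 3, 8, 9, 12, 27, 28, 37
The smallest element is 3.

3


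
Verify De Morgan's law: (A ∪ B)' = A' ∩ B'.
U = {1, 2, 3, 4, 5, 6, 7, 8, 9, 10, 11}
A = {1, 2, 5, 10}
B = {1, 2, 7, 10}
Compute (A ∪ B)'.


U = {1, 2, 3, 4, 5, 6, 7, 8, 9, 10, 11}
A = {1, 2, 5, 10}, B = {1, 2, 7, 10}
A ∪ B = {1, 2, 5, 7, 10}
(A ∪ B)' = U \ (A ∪ B) = {3, 4, 6, 8, 9, 11}
Verification via A' ∩ B': A' = {3, 4, 6, 7, 8, 9, 11}, B' = {3, 4, 5, 6, 8, 9, 11}
A' ∩ B' = {3, 4, 6, 8, 9, 11} ✓

{3, 4, 6, 8, 9, 11}


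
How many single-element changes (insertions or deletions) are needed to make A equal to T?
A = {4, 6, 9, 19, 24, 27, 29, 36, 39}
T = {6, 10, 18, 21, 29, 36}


Set A = {4, 6, 9, 19, 24, 27, 29, 36, 39}
Set T = {6, 10, 18, 21, 29, 36}
Elements to remove from A (in A, not in T): {4, 9, 19, 24, 27, 39} → 6 removals
Elements to add to A (in T, not in A): {10, 18, 21} → 3 additions
Total edits = 6 + 3 = 9

9


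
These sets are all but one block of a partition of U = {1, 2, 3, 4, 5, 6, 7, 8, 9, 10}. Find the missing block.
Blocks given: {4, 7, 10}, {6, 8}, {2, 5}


U = {1, 2, 3, 4, 5, 6, 7, 8, 9, 10}
Shown blocks: {4, 7, 10}, {6, 8}, {2, 5}
A partition's blocks are pairwise disjoint and cover U, so the missing block = U \ (union of shown blocks).
Union of shown blocks: {2, 4, 5, 6, 7, 8, 10}
Missing block = U \ (union) = {1, 3, 9}

{1, 3, 9}


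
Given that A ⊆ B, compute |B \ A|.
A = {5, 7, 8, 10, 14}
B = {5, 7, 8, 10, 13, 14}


Set A = {5, 7, 8, 10, 14}, |A| = 5
Set B = {5, 7, 8, 10, 13, 14}, |B| = 6
Since A ⊆ B: B \ A = {13}
|B| - |A| = 6 - 5 = 1

1


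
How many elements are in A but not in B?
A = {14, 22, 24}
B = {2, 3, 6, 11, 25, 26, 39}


Set A = {14, 22, 24}
Set B = {2, 3, 6, 11, 25, 26, 39}
A \ B = {14, 22, 24}
|A \ B| = 3

3


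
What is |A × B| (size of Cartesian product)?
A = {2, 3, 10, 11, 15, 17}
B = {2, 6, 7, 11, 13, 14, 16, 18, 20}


Set A = {2, 3, 10, 11, 15, 17} has 6 elements.
Set B = {2, 6, 7, 11, 13, 14, 16, 18, 20} has 9 elements.
|A × B| = |A| × |B| = 6 × 9 = 54

54


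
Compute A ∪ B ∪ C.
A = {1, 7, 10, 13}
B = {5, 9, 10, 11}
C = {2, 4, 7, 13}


Set A = {1, 7, 10, 13}
Set B = {5, 9, 10, 11}
Set C = {2, 4, 7, 13}
First, A ∪ B = {1, 5, 7, 9, 10, 11, 13}
Then, (A ∪ B) ∪ C = {1, 2, 4, 5, 7, 9, 10, 11, 13}

{1, 2, 4, 5, 7, 9, 10, 11, 13}


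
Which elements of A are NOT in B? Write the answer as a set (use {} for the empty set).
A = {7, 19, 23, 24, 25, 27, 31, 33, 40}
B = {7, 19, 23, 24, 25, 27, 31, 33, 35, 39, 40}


Set A = {7, 19, 23, 24, 25, 27, 31, 33, 40}
Set B = {7, 19, 23, 24, 25, 27, 31, 33, 35, 39, 40}
Check each element of A against B:
7 ∈ B, 19 ∈ B, 23 ∈ B, 24 ∈ B, 25 ∈ B, 27 ∈ B, 31 ∈ B, 33 ∈ B, 40 ∈ B
Elements of A not in B: {}

{}


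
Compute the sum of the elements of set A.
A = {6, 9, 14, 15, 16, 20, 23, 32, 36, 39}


Set A = {6, 9, 14, 15, 16, 20, 23, 32, 36, 39}
Sum = 6 + 9 + 14 + 15 + 16 + 20 + 23 + 32 + 36 + 39 = 210

210


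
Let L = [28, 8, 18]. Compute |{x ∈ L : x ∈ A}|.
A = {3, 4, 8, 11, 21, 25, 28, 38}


Set A = {3, 4, 8, 11, 21, 25, 28, 38}
Candidates: [28, 8, 18]
Check each candidate:
28 ∈ A, 8 ∈ A, 18 ∉ A
Count of candidates in A: 2

2


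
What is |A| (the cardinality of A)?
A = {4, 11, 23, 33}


Set A = {4, 11, 23, 33}
Listing elements: 4, 11, 23, 33
Counting: 4 elements
|A| = 4

4


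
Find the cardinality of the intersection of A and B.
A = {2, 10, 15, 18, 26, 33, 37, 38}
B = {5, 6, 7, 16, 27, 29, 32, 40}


Set A = {2, 10, 15, 18, 26, 33, 37, 38}
Set B = {5, 6, 7, 16, 27, 29, 32, 40}
A ∩ B = {}
|A ∩ B| = 0

0


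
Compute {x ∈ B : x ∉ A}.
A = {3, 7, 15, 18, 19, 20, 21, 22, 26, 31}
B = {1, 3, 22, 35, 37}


Set A = {3, 7, 15, 18, 19, 20, 21, 22, 26, 31}
Set B = {1, 3, 22, 35, 37}
Check each element of B against A:
1 ∉ A (include), 3 ∈ A, 22 ∈ A, 35 ∉ A (include), 37 ∉ A (include)
Elements of B not in A: {1, 35, 37}

{1, 35, 37}


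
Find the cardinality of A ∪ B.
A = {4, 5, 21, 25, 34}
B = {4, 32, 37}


Set A = {4, 5, 21, 25, 34}, |A| = 5
Set B = {4, 32, 37}, |B| = 3
A ∩ B = {4}, |A ∩ B| = 1
|A ∪ B| = |A| + |B| - |A ∩ B| = 5 + 3 - 1 = 7

7


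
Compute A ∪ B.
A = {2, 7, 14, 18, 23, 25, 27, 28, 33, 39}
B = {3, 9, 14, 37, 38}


Set A = {2, 7, 14, 18, 23, 25, 27, 28, 33, 39}
Set B = {3, 9, 14, 37, 38}
A ∪ B includes all elements in either set.
Elements from A: {2, 7, 14, 18, 23, 25, 27, 28, 33, 39}
Elements from B not already included: {3, 9, 37, 38}
A ∪ B = {2, 3, 7, 9, 14, 18, 23, 25, 27, 28, 33, 37, 38, 39}

{2, 3, 7, 9, 14, 18, 23, 25, 27, 28, 33, 37, 38, 39}


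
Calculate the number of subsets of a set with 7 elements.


The set has 7 elements.
The power set contains all possible subsets.
|P(A)| = 2^|A| = 2^7 = 128

128


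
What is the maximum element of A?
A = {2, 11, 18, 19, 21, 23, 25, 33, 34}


Set A = {2, 11, 18, 19, 21, 23, 25, 33, 34}
Elements in ascending order: 2, 11, 18, 19, 21, 23, 25, 33, 34
The largest element is 34.

34


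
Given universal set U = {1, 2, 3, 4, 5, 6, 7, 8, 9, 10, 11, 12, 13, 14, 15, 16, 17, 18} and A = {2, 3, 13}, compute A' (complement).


Universal set U = {1, 2, 3, 4, 5, 6, 7, 8, 9, 10, 11, 12, 13, 14, 15, 16, 17, 18}
Set A = {2, 3, 13}
A' = U \ A = elements in U but not in A
Checking each element of U:
1 (not in A, include), 2 (in A, exclude), 3 (in A, exclude), 4 (not in A, include), 5 (not in A, include), 6 (not in A, include), 7 (not in A, include), 8 (not in A, include), 9 (not in A, include), 10 (not in A, include), 11 (not in A, include), 12 (not in A, include), 13 (in A, exclude), 14 (not in A, include), 15 (not in A, include), 16 (not in A, include), 17 (not in A, include), 18 (not in A, include)
A' = {1, 4, 5, 6, 7, 8, 9, 10, 11, 12, 14, 15, 16, 17, 18}

{1, 4, 5, 6, 7, 8, 9, 10, 11, 12, 14, 15, 16, 17, 18}


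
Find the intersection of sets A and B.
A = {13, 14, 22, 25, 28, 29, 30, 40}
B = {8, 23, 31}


Set A = {13, 14, 22, 25, 28, 29, 30, 40}
Set B = {8, 23, 31}
A ∩ B includes only elements in both sets.
Check each element of A against B:
13 ✗, 14 ✗, 22 ✗, 25 ✗, 28 ✗, 29 ✗, 30 ✗, 40 ✗
A ∩ B = {}

{}


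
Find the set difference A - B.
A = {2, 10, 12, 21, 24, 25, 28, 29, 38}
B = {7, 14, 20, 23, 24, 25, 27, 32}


Set A = {2, 10, 12, 21, 24, 25, 28, 29, 38}
Set B = {7, 14, 20, 23, 24, 25, 27, 32}
A \ B includes elements in A that are not in B.
Check each element of A:
2 (not in B, keep), 10 (not in B, keep), 12 (not in B, keep), 21 (not in B, keep), 24 (in B, remove), 25 (in B, remove), 28 (not in B, keep), 29 (not in B, keep), 38 (not in B, keep)
A \ B = {2, 10, 12, 21, 28, 29, 38}

{2, 10, 12, 21, 28, 29, 38}


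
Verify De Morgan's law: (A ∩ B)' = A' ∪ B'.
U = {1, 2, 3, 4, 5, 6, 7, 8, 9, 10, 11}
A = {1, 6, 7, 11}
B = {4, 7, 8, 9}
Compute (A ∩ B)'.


U = {1, 2, 3, 4, 5, 6, 7, 8, 9, 10, 11}
A = {1, 6, 7, 11}, B = {4, 7, 8, 9}
A ∩ B = {7}
(A ∩ B)' = U \ (A ∩ B) = {1, 2, 3, 4, 5, 6, 8, 9, 10, 11}
Verification via A' ∪ B': A' = {2, 3, 4, 5, 8, 9, 10}, B' = {1, 2, 3, 5, 6, 10, 11}
A' ∪ B' = {1, 2, 3, 4, 5, 6, 8, 9, 10, 11} ✓

{1, 2, 3, 4, 5, 6, 8, 9, 10, 11}


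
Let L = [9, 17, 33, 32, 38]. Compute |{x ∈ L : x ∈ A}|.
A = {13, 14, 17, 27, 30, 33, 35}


Set A = {13, 14, 17, 27, 30, 33, 35}
Candidates: [9, 17, 33, 32, 38]
Check each candidate:
9 ∉ A, 17 ∈ A, 33 ∈ A, 32 ∉ A, 38 ∉ A
Count of candidates in A: 2

2


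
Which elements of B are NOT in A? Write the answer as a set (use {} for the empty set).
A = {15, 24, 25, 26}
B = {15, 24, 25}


Set A = {15, 24, 25, 26}
Set B = {15, 24, 25}
Check each element of B against A:
15 ∈ A, 24 ∈ A, 25 ∈ A
Elements of B not in A: {}

{}


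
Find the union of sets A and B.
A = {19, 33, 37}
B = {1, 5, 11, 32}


Set A = {19, 33, 37}
Set B = {1, 5, 11, 32}
A ∪ B includes all elements in either set.
Elements from A: {19, 33, 37}
Elements from B not already included: {1, 5, 11, 32}
A ∪ B = {1, 5, 11, 19, 32, 33, 37}

{1, 5, 11, 19, 32, 33, 37}


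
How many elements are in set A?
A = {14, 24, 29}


Set A = {14, 24, 29}
Listing elements: 14, 24, 29
Counting: 3 elements
|A| = 3

3


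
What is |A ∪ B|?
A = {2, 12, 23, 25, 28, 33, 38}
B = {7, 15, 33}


Set A = {2, 12, 23, 25, 28, 33, 38}, |A| = 7
Set B = {7, 15, 33}, |B| = 3
A ∩ B = {33}, |A ∩ B| = 1
|A ∪ B| = |A| + |B| - |A ∩ B| = 7 + 3 - 1 = 9

9


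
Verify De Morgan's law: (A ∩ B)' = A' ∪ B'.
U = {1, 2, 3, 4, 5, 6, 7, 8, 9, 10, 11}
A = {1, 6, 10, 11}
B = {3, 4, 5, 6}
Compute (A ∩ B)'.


U = {1, 2, 3, 4, 5, 6, 7, 8, 9, 10, 11}
A = {1, 6, 10, 11}, B = {3, 4, 5, 6}
A ∩ B = {6}
(A ∩ B)' = U \ (A ∩ B) = {1, 2, 3, 4, 5, 7, 8, 9, 10, 11}
Verification via A' ∪ B': A' = {2, 3, 4, 5, 7, 8, 9}, B' = {1, 2, 7, 8, 9, 10, 11}
A' ∪ B' = {1, 2, 3, 4, 5, 7, 8, 9, 10, 11} ✓

{1, 2, 3, 4, 5, 7, 8, 9, 10, 11}


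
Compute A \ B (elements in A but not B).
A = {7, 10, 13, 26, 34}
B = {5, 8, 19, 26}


Set A = {7, 10, 13, 26, 34}
Set B = {5, 8, 19, 26}
A \ B includes elements in A that are not in B.
Check each element of A:
7 (not in B, keep), 10 (not in B, keep), 13 (not in B, keep), 26 (in B, remove), 34 (not in B, keep)
A \ B = {7, 10, 13, 34}

{7, 10, 13, 34}


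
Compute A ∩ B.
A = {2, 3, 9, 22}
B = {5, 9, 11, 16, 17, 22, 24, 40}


Set A = {2, 3, 9, 22}
Set B = {5, 9, 11, 16, 17, 22, 24, 40}
A ∩ B includes only elements in both sets.
Check each element of A against B:
2 ✗, 3 ✗, 9 ✓, 22 ✓
A ∩ B = {9, 22}

{9, 22}


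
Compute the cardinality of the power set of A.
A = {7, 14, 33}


Set A = {7, 14, 33}
|A| = 3
The power set P(A) contains all subsets of A.
|P(A)| = 2^|A| = 2^3 = 8

8


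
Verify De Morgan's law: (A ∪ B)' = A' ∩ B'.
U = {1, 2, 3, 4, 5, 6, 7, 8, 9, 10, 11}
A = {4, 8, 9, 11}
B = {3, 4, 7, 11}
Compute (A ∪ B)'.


U = {1, 2, 3, 4, 5, 6, 7, 8, 9, 10, 11}
A = {4, 8, 9, 11}, B = {3, 4, 7, 11}
A ∪ B = {3, 4, 7, 8, 9, 11}
(A ∪ B)' = U \ (A ∪ B) = {1, 2, 5, 6, 10}
Verification via A' ∩ B': A' = {1, 2, 3, 5, 6, 7, 10}, B' = {1, 2, 5, 6, 8, 9, 10}
A' ∩ B' = {1, 2, 5, 6, 10} ✓

{1, 2, 5, 6, 10}


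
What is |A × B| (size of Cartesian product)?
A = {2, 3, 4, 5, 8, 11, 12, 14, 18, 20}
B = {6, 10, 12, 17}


Set A = {2, 3, 4, 5, 8, 11, 12, 14, 18, 20} has 10 elements.
Set B = {6, 10, 12, 17} has 4 elements.
|A × B| = |A| × |B| = 10 × 4 = 40

40


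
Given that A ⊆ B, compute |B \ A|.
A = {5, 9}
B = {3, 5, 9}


Set A = {5, 9}, |A| = 2
Set B = {3, 5, 9}, |B| = 3
Since A ⊆ B: B \ A = {3}
|B| - |A| = 3 - 2 = 1

1


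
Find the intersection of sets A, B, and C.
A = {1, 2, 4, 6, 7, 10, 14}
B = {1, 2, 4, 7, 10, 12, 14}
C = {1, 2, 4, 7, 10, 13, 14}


Set A = {1, 2, 4, 6, 7, 10, 14}
Set B = {1, 2, 4, 7, 10, 12, 14}
Set C = {1, 2, 4, 7, 10, 13, 14}
First, A ∩ B = {1, 2, 4, 7, 10, 14}
Then, (A ∩ B) ∩ C = {1, 2, 4, 7, 10, 14}

{1, 2, 4, 7, 10, 14}


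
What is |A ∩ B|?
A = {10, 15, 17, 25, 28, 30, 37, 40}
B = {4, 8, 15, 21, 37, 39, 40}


Set A = {10, 15, 17, 25, 28, 30, 37, 40}
Set B = {4, 8, 15, 21, 37, 39, 40}
A ∩ B = {15, 37, 40}
|A ∩ B| = 3

3


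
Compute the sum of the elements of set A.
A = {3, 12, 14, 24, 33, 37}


Set A = {3, 12, 14, 24, 33, 37}
Sum = 3 + 12 + 14 + 24 + 33 + 37 = 123

123


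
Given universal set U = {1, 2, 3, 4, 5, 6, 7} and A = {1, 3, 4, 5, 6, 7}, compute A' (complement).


Universal set U = {1, 2, 3, 4, 5, 6, 7}
Set A = {1, 3, 4, 5, 6, 7}
A' = U \ A = elements in U but not in A
Checking each element of U:
1 (in A, exclude), 2 (not in A, include), 3 (in A, exclude), 4 (in A, exclude), 5 (in A, exclude), 6 (in A, exclude), 7 (in A, exclude)
A' = {2}

{2}


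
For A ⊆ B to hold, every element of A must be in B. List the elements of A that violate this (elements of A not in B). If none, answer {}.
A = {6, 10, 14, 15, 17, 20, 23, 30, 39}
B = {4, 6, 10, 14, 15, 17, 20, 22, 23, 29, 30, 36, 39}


Set A = {6, 10, 14, 15, 17, 20, 23, 30, 39}
Set B = {4, 6, 10, 14, 15, 17, 20, 22, 23, 29, 30, 36, 39}
Check each element of A against B:
6 ∈ B, 10 ∈ B, 14 ∈ B, 15 ∈ B, 17 ∈ B, 20 ∈ B, 23 ∈ B, 30 ∈ B, 39 ∈ B
Elements of A not in B: {}

{}


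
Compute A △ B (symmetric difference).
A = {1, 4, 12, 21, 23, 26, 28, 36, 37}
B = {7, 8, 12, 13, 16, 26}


Set A = {1, 4, 12, 21, 23, 26, 28, 36, 37}
Set B = {7, 8, 12, 13, 16, 26}
A △ B = (A \ B) ∪ (B \ A)
Elements in A but not B: {1, 4, 21, 23, 28, 36, 37}
Elements in B but not A: {7, 8, 13, 16}
A △ B = {1, 4, 7, 8, 13, 16, 21, 23, 28, 36, 37}

{1, 4, 7, 8, 13, 16, 21, 23, 28, 36, 37}


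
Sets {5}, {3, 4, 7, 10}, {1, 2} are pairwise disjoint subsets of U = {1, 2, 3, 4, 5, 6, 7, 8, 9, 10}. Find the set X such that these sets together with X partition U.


U = {1, 2, 3, 4, 5, 6, 7, 8, 9, 10}
Shown blocks: {5}, {3, 4, 7, 10}, {1, 2}
A partition's blocks are pairwise disjoint and cover U, so the missing block = U \ (union of shown blocks).
Union of shown blocks: {1, 2, 3, 4, 5, 7, 10}
Missing block = U \ (union) = {6, 8, 9}

{6, 8, 9}


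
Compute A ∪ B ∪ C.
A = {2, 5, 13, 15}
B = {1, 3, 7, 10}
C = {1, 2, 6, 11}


Set A = {2, 5, 13, 15}
Set B = {1, 3, 7, 10}
Set C = {1, 2, 6, 11}
First, A ∪ B = {1, 2, 3, 5, 7, 10, 13, 15}
Then, (A ∪ B) ∪ C = {1, 2, 3, 5, 6, 7, 10, 11, 13, 15}

{1, 2, 3, 5, 6, 7, 10, 11, 13, 15}


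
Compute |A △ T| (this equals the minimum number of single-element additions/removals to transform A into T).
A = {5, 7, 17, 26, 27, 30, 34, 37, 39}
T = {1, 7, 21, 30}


Set A = {5, 7, 17, 26, 27, 30, 34, 37, 39}
Set T = {1, 7, 21, 30}
Elements to remove from A (in A, not in T): {5, 17, 26, 27, 34, 37, 39} → 7 removals
Elements to add to A (in T, not in A): {1, 21} → 2 additions
Total edits = 7 + 2 = 9

9


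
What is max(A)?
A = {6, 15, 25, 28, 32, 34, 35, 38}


Set A = {6, 15, 25, 28, 32, 34, 35, 38}
Elements in ascending order: 6, 15, 25, 28, 32, 34, 35, 38
The largest element is 38.

38


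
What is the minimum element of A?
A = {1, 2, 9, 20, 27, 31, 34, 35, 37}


Set A = {1, 2, 9, 20, 27, 31, 34, 35, 37}
Elements in ascending order: 1, 2, 9, 20, 27, 31, 34, 35, 37
The smallest element is 1.

1


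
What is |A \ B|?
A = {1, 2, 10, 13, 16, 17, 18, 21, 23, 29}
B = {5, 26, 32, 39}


Set A = {1, 2, 10, 13, 16, 17, 18, 21, 23, 29}
Set B = {5, 26, 32, 39}
A \ B = {1, 2, 10, 13, 16, 17, 18, 21, 23, 29}
|A \ B| = 10

10


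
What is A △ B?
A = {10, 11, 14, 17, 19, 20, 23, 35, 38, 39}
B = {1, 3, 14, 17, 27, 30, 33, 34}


Set A = {10, 11, 14, 17, 19, 20, 23, 35, 38, 39}
Set B = {1, 3, 14, 17, 27, 30, 33, 34}
A △ B = (A \ B) ∪ (B \ A)
Elements in A but not B: {10, 11, 19, 20, 23, 35, 38, 39}
Elements in B but not A: {1, 3, 27, 30, 33, 34}
A △ B = {1, 3, 10, 11, 19, 20, 23, 27, 30, 33, 34, 35, 38, 39}

{1, 3, 10, 11, 19, 20, 23, 27, 30, 33, 34, 35, 38, 39}


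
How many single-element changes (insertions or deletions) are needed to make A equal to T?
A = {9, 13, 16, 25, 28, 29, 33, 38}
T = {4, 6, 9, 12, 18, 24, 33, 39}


Set A = {9, 13, 16, 25, 28, 29, 33, 38}
Set T = {4, 6, 9, 12, 18, 24, 33, 39}
Elements to remove from A (in A, not in T): {13, 16, 25, 28, 29, 38} → 6 removals
Elements to add to A (in T, not in A): {4, 6, 12, 18, 24, 39} → 6 additions
Total edits = 6 + 6 = 12

12


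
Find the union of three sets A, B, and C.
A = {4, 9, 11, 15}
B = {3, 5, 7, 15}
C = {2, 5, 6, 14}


Set A = {4, 9, 11, 15}
Set B = {3, 5, 7, 15}
Set C = {2, 5, 6, 14}
First, A ∪ B = {3, 4, 5, 7, 9, 11, 15}
Then, (A ∪ B) ∪ C = {2, 3, 4, 5, 6, 7, 9, 11, 14, 15}

{2, 3, 4, 5, 6, 7, 9, 11, 14, 15}


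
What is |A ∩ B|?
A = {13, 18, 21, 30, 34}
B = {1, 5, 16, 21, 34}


Set A = {13, 18, 21, 30, 34}
Set B = {1, 5, 16, 21, 34}
A ∩ B = {21, 34}
|A ∩ B| = 2

2


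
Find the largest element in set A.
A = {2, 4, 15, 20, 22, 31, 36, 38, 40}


Set A = {2, 4, 15, 20, 22, 31, 36, 38, 40}
Elements in ascending order: 2, 4, 15, 20, 22, 31, 36, 38, 40
The largest element is 40.

40


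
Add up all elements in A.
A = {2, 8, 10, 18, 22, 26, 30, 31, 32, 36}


Set A = {2, 8, 10, 18, 22, 26, 30, 31, 32, 36}
Sum = 2 + 8 + 10 + 18 + 22 + 26 + 30 + 31 + 32 + 36 = 215

215


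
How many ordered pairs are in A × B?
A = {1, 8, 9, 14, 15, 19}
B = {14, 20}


Set A = {1, 8, 9, 14, 15, 19} has 6 elements.
Set B = {14, 20} has 2 elements.
|A × B| = |A| × |B| = 6 × 2 = 12

12


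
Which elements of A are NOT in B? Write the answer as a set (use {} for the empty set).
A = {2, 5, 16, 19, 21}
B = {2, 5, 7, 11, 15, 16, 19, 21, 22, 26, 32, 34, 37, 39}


Set A = {2, 5, 16, 19, 21}
Set B = {2, 5, 7, 11, 15, 16, 19, 21, 22, 26, 32, 34, 37, 39}
Check each element of A against B:
2 ∈ B, 5 ∈ B, 16 ∈ B, 19 ∈ B, 21 ∈ B
Elements of A not in B: {}

{}


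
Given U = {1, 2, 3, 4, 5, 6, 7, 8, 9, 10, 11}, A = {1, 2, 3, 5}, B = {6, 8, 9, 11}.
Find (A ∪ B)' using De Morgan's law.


U = {1, 2, 3, 4, 5, 6, 7, 8, 9, 10, 11}
A = {1, 2, 3, 5}, B = {6, 8, 9, 11}
A ∪ B = {1, 2, 3, 5, 6, 8, 9, 11}
(A ∪ B)' = U \ (A ∪ B) = {4, 7, 10}
Verification via A' ∩ B': A' = {4, 6, 7, 8, 9, 10, 11}, B' = {1, 2, 3, 4, 5, 7, 10}
A' ∩ B' = {4, 7, 10} ✓

{4, 7, 10}


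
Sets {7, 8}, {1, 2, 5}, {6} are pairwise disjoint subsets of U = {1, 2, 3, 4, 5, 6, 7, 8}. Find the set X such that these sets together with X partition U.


U = {1, 2, 3, 4, 5, 6, 7, 8}
Shown blocks: {7, 8}, {1, 2, 5}, {6}
A partition's blocks are pairwise disjoint and cover U, so the missing block = U \ (union of shown blocks).
Union of shown blocks: {1, 2, 5, 6, 7, 8}
Missing block = U \ (union) = {3, 4}

{3, 4}


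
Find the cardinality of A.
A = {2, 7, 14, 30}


Set A = {2, 7, 14, 30}
Listing elements: 2, 7, 14, 30
Counting: 4 elements
|A| = 4

4


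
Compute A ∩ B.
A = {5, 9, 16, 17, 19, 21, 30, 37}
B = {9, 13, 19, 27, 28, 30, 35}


Set A = {5, 9, 16, 17, 19, 21, 30, 37}
Set B = {9, 13, 19, 27, 28, 30, 35}
A ∩ B includes only elements in both sets.
Check each element of A against B:
5 ✗, 9 ✓, 16 ✗, 17 ✗, 19 ✓, 21 ✗, 30 ✓, 37 ✗
A ∩ B = {9, 19, 30}

{9, 19, 30}


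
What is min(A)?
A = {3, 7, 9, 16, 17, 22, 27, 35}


Set A = {3, 7, 9, 16, 17, 22, 27, 35}
Elements in ascending order: 3, 7, 9, 16, 17, 22, 27, 35
The smallest element is 3.

3


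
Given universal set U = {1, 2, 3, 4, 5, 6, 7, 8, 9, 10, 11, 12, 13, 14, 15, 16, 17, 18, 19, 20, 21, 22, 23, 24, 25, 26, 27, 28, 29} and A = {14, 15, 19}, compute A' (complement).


Universal set U = {1, 2, 3, 4, 5, 6, 7, 8, 9, 10, 11, 12, 13, 14, 15, 16, 17, 18, 19, 20, 21, 22, 23, 24, 25, 26, 27, 28, 29}
Set A = {14, 15, 19}
A' = U \ A = elements in U but not in A
Checking each element of U:
1 (not in A, include), 2 (not in A, include), 3 (not in A, include), 4 (not in A, include), 5 (not in A, include), 6 (not in A, include), 7 (not in A, include), 8 (not in A, include), 9 (not in A, include), 10 (not in A, include), 11 (not in A, include), 12 (not in A, include), 13 (not in A, include), 14 (in A, exclude), 15 (in A, exclude), 16 (not in A, include), 17 (not in A, include), 18 (not in A, include), 19 (in A, exclude), 20 (not in A, include), 21 (not in A, include), 22 (not in A, include), 23 (not in A, include), 24 (not in A, include), 25 (not in A, include), 26 (not in A, include), 27 (not in A, include), 28 (not in A, include), 29 (not in A, include)
A' = {1, 2, 3, 4, 5, 6, 7, 8, 9, 10, 11, 12, 13, 16, 17, 18, 20, 21, 22, 23, 24, 25, 26, 27, 28, 29}

{1, 2, 3, 4, 5, 6, 7, 8, 9, 10, 11, 12, 13, 16, 17, 18, 20, 21, 22, 23, 24, 25, 26, 27, 28, 29}


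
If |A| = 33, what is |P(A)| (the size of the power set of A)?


The set has 33 elements.
The power set contains all possible subsets.
|P(A)| = 2^|A| = 2^33 = 8589934592

8589934592


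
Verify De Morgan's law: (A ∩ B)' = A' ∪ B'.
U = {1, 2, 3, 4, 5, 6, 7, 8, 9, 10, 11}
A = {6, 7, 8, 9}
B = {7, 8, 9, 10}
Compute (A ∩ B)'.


U = {1, 2, 3, 4, 5, 6, 7, 8, 9, 10, 11}
A = {6, 7, 8, 9}, B = {7, 8, 9, 10}
A ∩ B = {7, 8, 9}
(A ∩ B)' = U \ (A ∩ B) = {1, 2, 3, 4, 5, 6, 10, 11}
Verification via A' ∪ B': A' = {1, 2, 3, 4, 5, 10, 11}, B' = {1, 2, 3, 4, 5, 6, 11}
A' ∪ B' = {1, 2, 3, 4, 5, 6, 10, 11} ✓

{1, 2, 3, 4, 5, 6, 10, 11}


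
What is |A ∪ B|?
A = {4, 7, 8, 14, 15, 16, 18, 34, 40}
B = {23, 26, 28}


Set A = {4, 7, 8, 14, 15, 16, 18, 34, 40}, |A| = 9
Set B = {23, 26, 28}, |B| = 3
A ∩ B = {}, |A ∩ B| = 0
|A ∪ B| = |A| + |B| - |A ∩ B| = 9 + 3 - 0 = 12

12


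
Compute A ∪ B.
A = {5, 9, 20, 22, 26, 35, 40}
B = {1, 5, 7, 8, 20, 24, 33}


Set A = {5, 9, 20, 22, 26, 35, 40}
Set B = {1, 5, 7, 8, 20, 24, 33}
A ∪ B includes all elements in either set.
Elements from A: {5, 9, 20, 22, 26, 35, 40}
Elements from B not already included: {1, 7, 8, 24, 33}
A ∪ B = {1, 5, 7, 8, 9, 20, 22, 24, 26, 33, 35, 40}

{1, 5, 7, 8, 9, 20, 22, 24, 26, 33, 35, 40}


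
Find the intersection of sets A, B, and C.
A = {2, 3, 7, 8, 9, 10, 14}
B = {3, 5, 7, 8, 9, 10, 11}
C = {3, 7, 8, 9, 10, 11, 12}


Set A = {2, 3, 7, 8, 9, 10, 14}
Set B = {3, 5, 7, 8, 9, 10, 11}
Set C = {3, 7, 8, 9, 10, 11, 12}
First, A ∩ B = {3, 7, 8, 9, 10}
Then, (A ∩ B) ∩ C = {3, 7, 8, 9, 10}

{3, 7, 8, 9, 10}


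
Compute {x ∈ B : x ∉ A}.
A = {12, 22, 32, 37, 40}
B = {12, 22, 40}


Set A = {12, 22, 32, 37, 40}
Set B = {12, 22, 40}
Check each element of B against A:
12 ∈ A, 22 ∈ A, 40 ∈ A
Elements of B not in A: {}

{}


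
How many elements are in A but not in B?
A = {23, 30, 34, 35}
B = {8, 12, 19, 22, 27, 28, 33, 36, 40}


Set A = {23, 30, 34, 35}
Set B = {8, 12, 19, 22, 27, 28, 33, 36, 40}
A \ B = {23, 30, 34, 35}
|A \ B| = 4

4


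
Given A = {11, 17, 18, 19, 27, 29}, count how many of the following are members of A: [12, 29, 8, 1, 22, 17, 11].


Set A = {11, 17, 18, 19, 27, 29}
Candidates: [12, 29, 8, 1, 22, 17, 11]
Check each candidate:
12 ∉ A, 29 ∈ A, 8 ∉ A, 1 ∉ A, 22 ∉ A, 17 ∈ A, 11 ∈ A
Count of candidates in A: 3

3


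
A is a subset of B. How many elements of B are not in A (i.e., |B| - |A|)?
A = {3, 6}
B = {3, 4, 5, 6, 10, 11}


Set A = {3, 6}, |A| = 2
Set B = {3, 4, 5, 6, 10, 11}, |B| = 6
Since A ⊆ B: B \ A = {4, 5, 10, 11}
|B| - |A| = 6 - 2 = 4

4


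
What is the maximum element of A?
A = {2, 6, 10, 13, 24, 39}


Set A = {2, 6, 10, 13, 24, 39}
Elements in ascending order: 2, 6, 10, 13, 24, 39
The largest element is 39.

39


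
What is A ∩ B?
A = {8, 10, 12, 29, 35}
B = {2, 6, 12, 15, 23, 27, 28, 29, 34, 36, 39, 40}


Set A = {8, 10, 12, 29, 35}
Set B = {2, 6, 12, 15, 23, 27, 28, 29, 34, 36, 39, 40}
A ∩ B includes only elements in both sets.
Check each element of A against B:
8 ✗, 10 ✗, 12 ✓, 29 ✓, 35 ✗
A ∩ B = {12, 29}

{12, 29}


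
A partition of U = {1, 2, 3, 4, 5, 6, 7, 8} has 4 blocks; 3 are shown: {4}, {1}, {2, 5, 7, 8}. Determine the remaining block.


U = {1, 2, 3, 4, 5, 6, 7, 8}
Shown blocks: {4}, {1}, {2, 5, 7, 8}
A partition's blocks are pairwise disjoint and cover U, so the missing block = U \ (union of shown blocks).
Union of shown blocks: {1, 2, 4, 5, 7, 8}
Missing block = U \ (union) = {3, 6}

{3, 6}


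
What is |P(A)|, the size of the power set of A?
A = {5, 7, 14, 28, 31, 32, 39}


Set A = {5, 7, 14, 28, 31, 32, 39}
|A| = 7
The power set P(A) contains all subsets of A.
|P(A)| = 2^|A| = 2^7 = 128

128


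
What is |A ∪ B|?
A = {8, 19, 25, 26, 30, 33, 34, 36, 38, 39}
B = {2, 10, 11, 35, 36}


Set A = {8, 19, 25, 26, 30, 33, 34, 36, 38, 39}, |A| = 10
Set B = {2, 10, 11, 35, 36}, |B| = 5
A ∩ B = {36}, |A ∩ B| = 1
|A ∪ B| = |A| + |B| - |A ∩ B| = 10 + 5 - 1 = 14

14


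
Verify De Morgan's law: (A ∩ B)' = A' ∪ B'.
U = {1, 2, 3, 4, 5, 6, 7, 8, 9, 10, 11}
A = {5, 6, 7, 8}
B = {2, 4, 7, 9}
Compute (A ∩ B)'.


U = {1, 2, 3, 4, 5, 6, 7, 8, 9, 10, 11}
A = {5, 6, 7, 8}, B = {2, 4, 7, 9}
A ∩ B = {7}
(A ∩ B)' = U \ (A ∩ B) = {1, 2, 3, 4, 5, 6, 8, 9, 10, 11}
Verification via A' ∪ B': A' = {1, 2, 3, 4, 9, 10, 11}, B' = {1, 3, 5, 6, 8, 10, 11}
A' ∪ B' = {1, 2, 3, 4, 5, 6, 8, 9, 10, 11} ✓

{1, 2, 3, 4, 5, 6, 8, 9, 10, 11}


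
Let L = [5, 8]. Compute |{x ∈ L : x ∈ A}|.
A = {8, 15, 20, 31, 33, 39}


Set A = {8, 15, 20, 31, 33, 39}
Candidates: [5, 8]
Check each candidate:
5 ∉ A, 8 ∈ A
Count of candidates in A: 1

1


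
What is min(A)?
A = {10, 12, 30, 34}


Set A = {10, 12, 30, 34}
Elements in ascending order: 10, 12, 30, 34
The smallest element is 10.

10


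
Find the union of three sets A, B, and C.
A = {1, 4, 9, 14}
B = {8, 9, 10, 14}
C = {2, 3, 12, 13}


Set A = {1, 4, 9, 14}
Set B = {8, 9, 10, 14}
Set C = {2, 3, 12, 13}
First, A ∪ B = {1, 4, 8, 9, 10, 14}
Then, (A ∪ B) ∪ C = {1, 2, 3, 4, 8, 9, 10, 12, 13, 14}

{1, 2, 3, 4, 8, 9, 10, 12, 13, 14}


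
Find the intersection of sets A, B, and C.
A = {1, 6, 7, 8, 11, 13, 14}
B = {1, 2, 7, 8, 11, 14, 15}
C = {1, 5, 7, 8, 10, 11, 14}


Set A = {1, 6, 7, 8, 11, 13, 14}
Set B = {1, 2, 7, 8, 11, 14, 15}
Set C = {1, 5, 7, 8, 10, 11, 14}
First, A ∩ B = {1, 7, 8, 11, 14}
Then, (A ∩ B) ∩ C = {1, 7, 8, 11, 14}

{1, 7, 8, 11, 14}


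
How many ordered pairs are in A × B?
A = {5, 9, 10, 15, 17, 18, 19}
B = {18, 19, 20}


Set A = {5, 9, 10, 15, 17, 18, 19} has 7 elements.
Set B = {18, 19, 20} has 3 elements.
|A × B| = |A| × |B| = 7 × 3 = 21

21


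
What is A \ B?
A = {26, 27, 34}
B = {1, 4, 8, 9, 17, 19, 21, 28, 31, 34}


Set A = {26, 27, 34}
Set B = {1, 4, 8, 9, 17, 19, 21, 28, 31, 34}
A \ B includes elements in A that are not in B.
Check each element of A:
26 (not in B, keep), 27 (not in B, keep), 34 (in B, remove)
A \ B = {26, 27}

{26, 27}


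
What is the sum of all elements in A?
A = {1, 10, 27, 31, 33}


Set A = {1, 10, 27, 31, 33}
Sum = 1 + 10 + 27 + 31 + 33 = 102

102


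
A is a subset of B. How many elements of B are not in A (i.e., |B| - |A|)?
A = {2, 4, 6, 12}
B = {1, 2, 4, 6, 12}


Set A = {2, 4, 6, 12}, |A| = 4
Set B = {1, 2, 4, 6, 12}, |B| = 5
Since A ⊆ B: B \ A = {1}
|B| - |A| = 5 - 4 = 1

1


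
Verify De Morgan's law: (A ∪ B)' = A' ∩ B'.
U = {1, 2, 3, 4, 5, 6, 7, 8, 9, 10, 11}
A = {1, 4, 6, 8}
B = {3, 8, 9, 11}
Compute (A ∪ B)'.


U = {1, 2, 3, 4, 5, 6, 7, 8, 9, 10, 11}
A = {1, 4, 6, 8}, B = {3, 8, 9, 11}
A ∪ B = {1, 3, 4, 6, 8, 9, 11}
(A ∪ B)' = U \ (A ∪ B) = {2, 5, 7, 10}
Verification via A' ∩ B': A' = {2, 3, 5, 7, 9, 10, 11}, B' = {1, 2, 4, 5, 6, 7, 10}
A' ∩ B' = {2, 5, 7, 10} ✓

{2, 5, 7, 10}


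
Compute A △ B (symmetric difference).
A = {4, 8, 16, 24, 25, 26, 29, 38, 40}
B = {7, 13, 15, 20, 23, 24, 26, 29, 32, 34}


Set A = {4, 8, 16, 24, 25, 26, 29, 38, 40}
Set B = {7, 13, 15, 20, 23, 24, 26, 29, 32, 34}
A △ B = (A \ B) ∪ (B \ A)
Elements in A but not B: {4, 8, 16, 25, 38, 40}
Elements in B but not A: {7, 13, 15, 20, 23, 32, 34}
A △ B = {4, 7, 8, 13, 15, 16, 20, 23, 25, 32, 34, 38, 40}

{4, 7, 8, 13, 15, 16, 20, 23, 25, 32, 34, 38, 40}


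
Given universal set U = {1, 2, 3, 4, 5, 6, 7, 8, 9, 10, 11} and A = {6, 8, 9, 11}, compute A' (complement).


Universal set U = {1, 2, 3, 4, 5, 6, 7, 8, 9, 10, 11}
Set A = {6, 8, 9, 11}
A' = U \ A = elements in U but not in A
Checking each element of U:
1 (not in A, include), 2 (not in A, include), 3 (not in A, include), 4 (not in A, include), 5 (not in A, include), 6 (in A, exclude), 7 (not in A, include), 8 (in A, exclude), 9 (in A, exclude), 10 (not in A, include), 11 (in A, exclude)
A' = {1, 2, 3, 4, 5, 7, 10}

{1, 2, 3, 4, 5, 7, 10}


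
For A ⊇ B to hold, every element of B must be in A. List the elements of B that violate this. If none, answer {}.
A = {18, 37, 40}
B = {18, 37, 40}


Set A = {18, 37, 40}
Set B = {18, 37, 40}
Check each element of B against A:
18 ∈ A, 37 ∈ A, 40 ∈ A
Elements of B not in A: {}

{}


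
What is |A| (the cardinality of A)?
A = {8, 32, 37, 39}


Set A = {8, 32, 37, 39}
Listing elements: 8, 32, 37, 39
Counting: 4 elements
|A| = 4

4


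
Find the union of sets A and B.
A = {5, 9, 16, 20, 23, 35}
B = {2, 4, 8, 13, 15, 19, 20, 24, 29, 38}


Set A = {5, 9, 16, 20, 23, 35}
Set B = {2, 4, 8, 13, 15, 19, 20, 24, 29, 38}
A ∪ B includes all elements in either set.
Elements from A: {5, 9, 16, 20, 23, 35}
Elements from B not already included: {2, 4, 8, 13, 15, 19, 24, 29, 38}
A ∪ B = {2, 4, 5, 8, 9, 13, 15, 16, 19, 20, 23, 24, 29, 35, 38}

{2, 4, 5, 8, 9, 13, 15, 16, 19, 20, 23, 24, 29, 35, 38}


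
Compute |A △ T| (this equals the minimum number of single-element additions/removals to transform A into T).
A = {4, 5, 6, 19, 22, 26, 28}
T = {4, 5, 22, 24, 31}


Set A = {4, 5, 6, 19, 22, 26, 28}
Set T = {4, 5, 22, 24, 31}
Elements to remove from A (in A, not in T): {6, 19, 26, 28} → 4 removals
Elements to add to A (in T, not in A): {24, 31} → 2 additions
Total edits = 4 + 2 = 6

6


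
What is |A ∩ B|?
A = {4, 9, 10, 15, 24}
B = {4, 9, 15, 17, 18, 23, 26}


Set A = {4, 9, 10, 15, 24}
Set B = {4, 9, 15, 17, 18, 23, 26}
A ∩ B = {4, 9, 15}
|A ∩ B| = 3

3


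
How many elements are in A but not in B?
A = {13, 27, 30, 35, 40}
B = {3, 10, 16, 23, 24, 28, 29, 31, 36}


Set A = {13, 27, 30, 35, 40}
Set B = {3, 10, 16, 23, 24, 28, 29, 31, 36}
A \ B = {13, 27, 30, 35, 40}
|A \ B| = 5

5


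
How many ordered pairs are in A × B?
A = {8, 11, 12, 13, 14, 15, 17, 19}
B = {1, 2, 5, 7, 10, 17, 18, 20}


Set A = {8, 11, 12, 13, 14, 15, 17, 19} has 8 elements.
Set B = {1, 2, 5, 7, 10, 17, 18, 20} has 8 elements.
|A × B| = |A| × |B| = 8 × 8 = 64

64


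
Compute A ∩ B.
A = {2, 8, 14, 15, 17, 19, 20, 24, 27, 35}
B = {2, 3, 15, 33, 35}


Set A = {2, 8, 14, 15, 17, 19, 20, 24, 27, 35}
Set B = {2, 3, 15, 33, 35}
A ∩ B includes only elements in both sets.
Check each element of A against B:
2 ✓, 8 ✗, 14 ✗, 15 ✓, 17 ✗, 19 ✗, 20 ✗, 24 ✗, 27 ✗, 35 ✓
A ∩ B = {2, 15, 35}

{2, 15, 35}


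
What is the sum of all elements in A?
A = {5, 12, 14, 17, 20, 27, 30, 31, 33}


Set A = {5, 12, 14, 17, 20, 27, 30, 31, 33}
Sum = 5 + 12 + 14 + 17 + 20 + 27 + 30 + 31 + 33 = 189

189


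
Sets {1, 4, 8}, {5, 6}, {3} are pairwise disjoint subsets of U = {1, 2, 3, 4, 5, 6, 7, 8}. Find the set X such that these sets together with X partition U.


U = {1, 2, 3, 4, 5, 6, 7, 8}
Shown blocks: {1, 4, 8}, {5, 6}, {3}
A partition's blocks are pairwise disjoint and cover U, so the missing block = U \ (union of shown blocks).
Union of shown blocks: {1, 3, 4, 5, 6, 8}
Missing block = U \ (union) = {2, 7}

{2, 7}


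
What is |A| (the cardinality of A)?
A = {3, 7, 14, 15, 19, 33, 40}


Set A = {3, 7, 14, 15, 19, 33, 40}
Listing elements: 3, 7, 14, 15, 19, 33, 40
Counting: 7 elements
|A| = 7

7


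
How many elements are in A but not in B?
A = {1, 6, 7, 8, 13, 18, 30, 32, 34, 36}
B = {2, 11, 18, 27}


Set A = {1, 6, 7, 8, 13, 18, 30, 32, 34, 36}
Set B = {2, 11, 18, 27}
A \ B = {1, 6, 7, 8, 13, 30, 32, 34, 36}
|A \ B| = 9

9


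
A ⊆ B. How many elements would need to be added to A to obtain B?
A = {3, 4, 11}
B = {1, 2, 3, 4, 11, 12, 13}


Set A = {3, 4, 11}, |A| = 3
Set B = {1, 2, 3, 4, 11, 12, 13}, |B| = 7
Since A ⊆ B: B \ A = {1, 2, 12, 13}
|B| - |A| = 7 - 3 = 4

4


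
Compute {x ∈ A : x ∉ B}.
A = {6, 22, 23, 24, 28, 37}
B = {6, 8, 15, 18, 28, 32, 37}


Set A = {6, 22, 23, 24, 28, 37}
Set B = {6, 8, 15, 18, 28, 32, 37}
Check each element of A against B:
6 ∈ B, 22 ∉ B (include), 23 ∉ B (include), 24 ∉ B (include), 28 ∈ B, 37 ∈ B
Elements of A not in B: {22, 23, 24}

{22, 23, 24}


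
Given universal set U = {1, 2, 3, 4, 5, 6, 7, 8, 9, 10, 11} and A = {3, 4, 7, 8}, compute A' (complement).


Universal set U = {1, 2, 3, 4, 5, 6, 7, 8, 9, 10, 11}
Set A = {3, 4, 7, 8}
A' = U \ A = elements in U but not in A
Checking each element of U:
1 (not in A, include), 2 (not in A, include), 3 (in A, exclude), 4 (in A, exclude), 5 (not in A, include), 6 (not in A, include), 7 (in A, exclude), 8 (in A, exclude), 9 (not in A, include), 10 (not in A, include), 11 (not in A, include)
A' = {1, 2, 5, 6, 9, 10, 11}

{1, 2, 5, 6, 9, 10, 11}


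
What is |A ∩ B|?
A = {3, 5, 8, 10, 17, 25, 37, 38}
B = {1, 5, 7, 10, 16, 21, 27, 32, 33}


Set A = {3, 5, 8, 10, 17, 25, 37, 38}
Set B = {1, 5, 7, 10, 16, 21, 27, 32, 33}
A ∩ B = {5, 10}
|A ∩ B| = 2

2


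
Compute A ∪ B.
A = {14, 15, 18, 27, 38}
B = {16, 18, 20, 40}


Set A = {14, 15, 18, 27, 38}
Set B = {16, 18, 20, 40}
A ∪ B includes all elements in either set.
Elements from A: {14, 15, 18, 27, 38}
Elements from B not already included: {16, 20, 40}
A ∪ B = {14, 15, 16, 18, 20, 27, 38, 40}

{14, 15, 16, 18, 20, 27, 38, 40}


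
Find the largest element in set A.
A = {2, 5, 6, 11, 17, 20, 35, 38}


Set A = {2, 5, 6, 11, 17, 20, 35, 38}
Elements in ascending order: 2, 5, 6, 11, 17, 20, 35, 38
The largest element is 38.

38


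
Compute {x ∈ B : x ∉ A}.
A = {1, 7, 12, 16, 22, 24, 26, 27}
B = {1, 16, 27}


Set A = {1, 7, 12, 16, 22, 24, 26, 27}
Set B = {1, 16, 27}
Check each element of B against A:
1 ∈ A, 16 ∈ A, 27 ∈ A
Elements of B not in A: {}

{}


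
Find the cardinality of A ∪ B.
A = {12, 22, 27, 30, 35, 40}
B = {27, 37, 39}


Set A = {12, 22, 27, 30, 35, 40}, |A| = 6
Set B = {27, 37, 39}, |B| = 3
A ∩ B = {27}, |A ∩ B| = 1
|A ∪ B| = |A| + |B| - |A ∩ B| = 6 + 3 - 1 = 8

8


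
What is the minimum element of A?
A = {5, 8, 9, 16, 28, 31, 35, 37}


Set A = {5, 8, 9, 16, 28, 31, 35, 37}
Elements in ascending order: 5, 8, 9, 16, 28, 31, 35, 37
The smallest element is 5.

5


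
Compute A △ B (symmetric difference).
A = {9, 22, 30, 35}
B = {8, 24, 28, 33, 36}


Set A = {9, 22, 30, 35}
Set B = {8, 24, 28, 33, 36}
A △ B = (A \ B) ∪ (B \ A)
Elements in A but not B: {9, 22, 30, 35}
Elements in B but not A: {8, 24, 28, 33, 36}
A △ B = {8, 9, 22, 24, 28, 30, 33, 35, 36}

{8, 9, 22, 24, 28, 30, 33, 35, 36}


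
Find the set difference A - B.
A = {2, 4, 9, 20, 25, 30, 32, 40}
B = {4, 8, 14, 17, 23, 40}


Set A = {2, 4, 9, 20, 25, 30, 32, 40}
Set B = {4, 8, 14, 17, 23, 40}
A \ B includes elements in A that are not in B.
Check each element of A:
2 (not in B, keep), 4 (in B, remove), 9 (not in B, keep), 20 (not in B, keep), 25 (not in B, keep), 30 (not in B, keep), 32 (not in B, keep), 40 (in B, remove)
A \ B = {2, 9, 20, 25, 30, 32}

{2, 9, 20, 25, 30, 32}


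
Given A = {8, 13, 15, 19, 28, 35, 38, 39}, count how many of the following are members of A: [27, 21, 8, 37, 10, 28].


Set A = {8, 13, 15, 19, 28, 35, 38, 39}
Candidates: [27, 21, 8, 37, 10, 28]
Check each candidate:
27 ∉ A, 21 ∉ A, 8 ∈ A, 37 ∉ A, 10 ∉ A, 28 ∈ A
Count of candidates in A: 2

2


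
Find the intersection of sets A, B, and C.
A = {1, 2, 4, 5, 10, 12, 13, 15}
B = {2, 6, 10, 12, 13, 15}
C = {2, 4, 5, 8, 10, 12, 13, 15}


Set A = {1, 2, 4, 5, 10, 12, 13, 15}
Set B = {2, 6, 10, 12, 13, 15}
Set C = {2, 4, 5, 8, 10, 12, 13, 15}
First, A ∩ B = {2, 10, 12, 13, 15}
Then, (A ∩ B) ∩ C = {2, 10, 12, 13, 15}

{2, 10, 12, 13, 15}


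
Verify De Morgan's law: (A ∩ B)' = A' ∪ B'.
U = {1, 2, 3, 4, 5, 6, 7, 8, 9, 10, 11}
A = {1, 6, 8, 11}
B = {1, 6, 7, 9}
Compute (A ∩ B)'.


U = {1, 2, 3, 4, 5, 6, 7, 8, 9, 10, 11}
A = {1, 6, 8, 11}, B = {1, 6, 7, 9}
A ∩ B = {1, 6}
(A ∩ B)' = U \ (A ∩ B) = {2, 3, 4, 5, 7, 8, 9, 10, 11}
Verification via A' ∪ B': A' = {2, 3, 4, 5, 7, 9, 10}, B' = {2, 3, 4, 5, 8, 10, 11}
A' ∪ B' = {2, 3, 4, 5, 7, 8, 9, 10, 11} ✓

{2, 3, 4, 5, 7, 8, 9, 10, 11}


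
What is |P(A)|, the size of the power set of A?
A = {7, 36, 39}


Set A = {7, 36, 39}
|A| = 3
The power set P(A) contains all subsets of A.
|P(A)| = 2^|A| = 2^3 = 8

8


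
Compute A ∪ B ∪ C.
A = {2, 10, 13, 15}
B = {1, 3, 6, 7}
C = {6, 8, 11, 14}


Set A = {2, 10, 13, 15}
Set B = {1, 3, 6, 7}
Set C = {6, 8, 11, 14}
First, A ∪ B = {1, 2, 3, 6, 7, 10, 13, 15}
Then, (A ∪ B) ∪ C = {1, 2, 3, 6, 7, 8, 10, 11, 13, 14, 15}

{1, 2, 3, 6, 7, 8, 10, 11, 13, 14, 15}


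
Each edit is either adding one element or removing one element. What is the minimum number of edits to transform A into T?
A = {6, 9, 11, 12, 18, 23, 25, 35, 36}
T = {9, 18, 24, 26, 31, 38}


Set A = {6, 9, 11, 12, 18, 23, 25, 35, 36}
Set T = {9, 18, 24, 26, 31, 38}
Elements to remove from A (in A, not in T): {6, 11, 12, 23, 25, 35, 36} → 7 removals
Elements to add to A (in T, not in A): {24, 26, 31, 38} → 4 additions
Total edits = 7 + 4 = 11

11


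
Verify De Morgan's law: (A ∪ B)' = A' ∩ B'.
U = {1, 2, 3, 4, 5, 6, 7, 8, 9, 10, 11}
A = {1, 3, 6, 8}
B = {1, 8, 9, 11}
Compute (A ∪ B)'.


U = {1, 2, 3, 4, 5, 6, 7, 8, 9, 10, 11}
A = {1, 3, 6, 8}, B = {1, 8, 9, 11}
A ∪ B = {1, 3, 6, 8, 9, 11}
(A ∪ B)' = U \ (A ∪ B) = {2, 4, 5, 7, 10}
Verification via A' ∩ B': A' = {2, 4, 5, 7, 9, 10, 11}, B' = {2, 3, 4, 5, 6, 7, 10}
A' ∩ B' = {2, 4, 5, 7, 10} ✓

{2, 4, 5, 7, 10}


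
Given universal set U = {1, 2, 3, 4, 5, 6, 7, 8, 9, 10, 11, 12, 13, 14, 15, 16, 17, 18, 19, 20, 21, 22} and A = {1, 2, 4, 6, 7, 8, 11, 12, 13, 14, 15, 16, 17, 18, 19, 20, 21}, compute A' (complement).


Universal set U = {1, 2, 3, 4, 5, 6, 7, 8, 9, 10, 11, 12, 13, 14, 15, 16, 17, 18, 19, 20, 21, 22}
Set A = {1, 2, 4, 6, 7, 8, 11, 12, 13, 14, 15, 16, 17, 18, 19, 20, 21}
A' = U \ A = elements in U but not in A
Checking each element of U:
1 (in A, exclude), 2 (in A, exclude), 3 (not in A, include), 4 (in A, exclude), 5 (not in A, include), 6 (in A, exclude), 7 (in A, exclude), 8 (in A, exclude), 9 (not in A, include), 10 (not in A, include), 11 (in A, exclude), 12 (in A, exclude), 13 (in A, exclude), 14 (in A, exclude), 15 (in A, exclude), 16 (in A, exclude), 17 (in A, exclude), 18 (in A, exclude), 19 (in A, exclude), 20 (in A, exclude), 21 (in A, exclude), 22 (not in A, include)
A' = {3, 5, 9, 10, 22}

{3, 5, 9, 10, 22}
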